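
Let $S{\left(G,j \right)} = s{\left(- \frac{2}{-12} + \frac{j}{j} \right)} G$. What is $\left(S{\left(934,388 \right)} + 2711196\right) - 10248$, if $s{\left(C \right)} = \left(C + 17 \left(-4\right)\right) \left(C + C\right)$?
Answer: $\frac{22997663}{9} \approx 2.5553 \cdot 10^{6}$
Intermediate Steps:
$s{\left(C \right)} = 2 C \left(-68 + C\right)$ ($s{\left(C \right)} = \left(C - 68\right) 2 C = \left(-68 + C\right) 2 C = 2 C \left(-68 + C\right)$)
$S{\left(G,j \right)} = - \frac{2807 G}{18}$ ($S{\left(G,j \right)} = 2 \left(- \frac{2}{-12} + \frac{j}{j}\right) \left(-68 + \left(- \frac{2}{-12} + \frac{j}{j}\right)\right) G = 2 \left(\left(-2\right) \left(- \frac{1}{12}\right) + 1\right) \left(-68 + \left(\left(-2\right) \left(- \frac{1}{12}\right) + 1\right)\right) G = 2 \left(\frac{1}{6} + 1\right) \left(-68 + \left(\frac{1}{6} + 1\right)\right) G = 2 \cdot \frac{7}{6} \left(-68 + \frac{7}{6}\right) G = 2 \cdot \frac{7}{6} \left(- \frac{401}{6}\right) G = - \frac{2807 G}{18}$)
$\left(S{\left(934,388 \right)} + 2711196\right) - 10248 = \left(\left(- \frac{2807}{18}\right) 934 + 2711196\right) - 10248 = \left(- \frac{1310869}{9} + 2711196\right) - 10248 = \frac{23089895}{9} - 10248 = \frac{22997663}{9}$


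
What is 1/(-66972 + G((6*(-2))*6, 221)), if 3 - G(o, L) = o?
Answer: -1/66897 ≈ -1.4948e-5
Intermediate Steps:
G(o, L) = 3 - o
1/(-66972 + G((6*(-2))*6, 221)) = 1/(-66972 + (3 - 6*(-2)*6)) = 1/(-66972 + (3 - (-12)*6)) = 1/(-66972 + (3 - 1*(-72))) = 1/(-66972 + (3 + 72)) = 1/(-66972 + 75) = 1/(-66897) = -1/66897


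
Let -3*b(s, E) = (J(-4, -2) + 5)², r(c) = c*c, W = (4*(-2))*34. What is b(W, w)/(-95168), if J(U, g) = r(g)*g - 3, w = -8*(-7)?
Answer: 3/23792 ≈ 0.00012609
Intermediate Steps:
W = -272 (W = -8*34 = -272)
w = 56
r(c) = c²
J(U, g) = -3 + g³ (J(U, g) = g²*g - 3 = g³ - 3 = -3 + g³)
b(s, E) = -12 (b(s, E) = -((-3 + (-2)³) + 5)²/3 = -((-3 - 8) + 5)²/3 = -(-11 + 5)²/3 = -⅓*(-6)² = -⅓*36 = -12)
b(W, w)/(-95168) = -12/(-95168) = -12*(-1/95168) = 3/23792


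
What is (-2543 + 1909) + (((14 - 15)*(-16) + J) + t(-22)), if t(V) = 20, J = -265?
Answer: -863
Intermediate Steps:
(-2543 + 1909) + (((14 - 15)*(-16) + J) + t(-22)) = (-2543 + 1909) + (((14 - 15)*(-16) - 265) + 20) = -634 + ((-1*(-16) - 265) + 20) = -634 + ((16 - 265) + 20) = -634 + (-249 + 20) = -634 - 229 = -863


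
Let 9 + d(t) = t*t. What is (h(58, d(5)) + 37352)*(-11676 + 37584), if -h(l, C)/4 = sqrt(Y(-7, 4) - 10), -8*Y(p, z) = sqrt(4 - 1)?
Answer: 967715616 - 25908*sqrt(-160 - 2*sqrt(3)) ≈ 9.6772e+8 - 3.3124e+5*I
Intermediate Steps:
Y(p, z) = -sqrt(3)/8 (Y(p, z) = -sqrt(4 - 1)/8 = -sqrt(3)/8)
d(t) = -9 + t**2 (d(t) = -9 + t*t = -9 + t**2)
h(l, C) = -4*sqrt(-10 - sqrt(3)/8) (h(l, C) = -4*sqrt(-sqrt(3)/8 - 10) = -4*sqrt(-10 - sqrt(3)/8))
(h(58, d(5)) + 37352)*(-11676 + 37584) = (-I*sqrt(160 + 2*sqrt(3)) + 37352)*(-11676 + 37584) = (37352 - I*sqrt(160 + 2*sqrt(3)))*25908 = 967715616 - 25908*I*sqrt(160 + 2*sqrt(3))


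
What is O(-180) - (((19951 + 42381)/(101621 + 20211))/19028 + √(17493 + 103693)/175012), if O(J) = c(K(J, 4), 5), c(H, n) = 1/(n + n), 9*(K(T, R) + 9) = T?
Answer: 289699497/2897774120 - √121186/175012 ≈ 0.097984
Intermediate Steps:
K(T, R) = -9 + T/9
c(H, n) = 1/(2*n)
O(J) = ⅒ (O(J) = (½)/5 = (½)*(⅕) = ⅒)
O(-180) - (((19951 + 42381)/(101621 + 20211))/19028 + √(17493 + 103693)/175012) = ⅒ - (((19951 + 42381)/(101621 + 20211))/19028 + √(17493 + 103693)/175012) = ⅒ - ((62332/121832)*(1/19028) + √121186*(1/175012)) = ⅒ - ((62332*(1/121832))*(1/19028) + √121186/175012) = ⅒ - ((15583/30458)*(1/19028) + √121186/175012) = ⅒ - (15583/579554824 + √121186/175012) = ⅒ + (-15583/579554824 - √121186/175012) = 289699497/2897774120 - √121186/175012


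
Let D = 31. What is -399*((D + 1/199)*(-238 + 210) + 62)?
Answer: 64008378/199 ≈ 3.2165e+5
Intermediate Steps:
-399*((D + 1/199)*(-238 + 210) + 62) = -399*((31 + 1/199)*(-238 + 210) + 62) = -399*((31 + 1/199)*(-28) + 62) = -399*((6170/199)*(-28) + 62) = -399*(-172760/199 + 62) = -399*(-160422/199) = 64008378/199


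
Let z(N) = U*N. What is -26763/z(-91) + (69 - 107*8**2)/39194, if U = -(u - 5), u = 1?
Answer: 523240733/7133308 ≈ 73.352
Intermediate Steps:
U = 4 (U = -(1 - 5) = -1*(-4) = 4)
z(N) = 4*N
-26763/z(-91) + (69 - 107*8**2)/39194 = -26763/(4*(-91)) + (69 - 107*8**2)/39194 = -26763/(-364) + (69 - 107*64)*(1/39194) = -26763*(-1/364) + (69 - 6848)*(1/39194) = 26763/364 - 6779*1/39194 = 26763/364 - 6779/39194 = 523240733/7133308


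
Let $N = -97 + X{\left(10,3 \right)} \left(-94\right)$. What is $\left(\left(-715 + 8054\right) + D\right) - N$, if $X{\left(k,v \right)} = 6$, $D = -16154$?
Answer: $-8154$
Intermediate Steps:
$N = -661$ ($N = -97 + 6 \left(-94\right) = -97 - 564 = -661$)
$\left(\left(-715 + 8054\right) + D\right) - N = \left(\left(-715 + 8054\right) - 16154\right) - -661 = \left(7339 - 16154\right) + 661 = -8815 + 661 = -8154$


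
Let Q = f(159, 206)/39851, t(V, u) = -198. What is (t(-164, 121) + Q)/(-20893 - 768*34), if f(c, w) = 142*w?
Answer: 7861246/1873196255 ≈ 0.0041967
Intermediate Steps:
Q = 29252/39851 (Q = (142*206)/39851 = 29252*(1/39851) = 29252/39851 ≈ 0.73403)
(t(-164, 121) + Q)/(-20893 - 768*34) = (-198 + 29252/39851)/(-20893 - 768*34) = -7861246/(39851*(-20893 - 26112)) = -7861246/39851/(-47005) = -7861246/39851*(-1/47005) = 7861246/1873196255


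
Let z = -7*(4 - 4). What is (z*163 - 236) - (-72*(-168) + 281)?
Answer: -12613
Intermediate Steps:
z = 0 (z = -7*0 = 0)
(z*163 - 236) - (-72*(-168) + 281) = (0*163 - 236) - (-72*(-168) + 281) = (0 - 236) - (12096 + 281) = -236 - 1*12377 = -236 - 12377 = -12613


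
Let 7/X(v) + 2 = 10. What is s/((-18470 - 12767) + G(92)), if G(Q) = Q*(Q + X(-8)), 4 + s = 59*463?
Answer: -54626/45385 ≈ -1.2036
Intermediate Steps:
s = 27313 (s = -4 + 59*463 = -4 + 27317 = 27313)
X(v) = 7/8 (X(v) = 7/(-2 + 10) = 7/8)
G(Q) = Q*(7/8 + Q) (G(Q) = Q*(Q + 7/8) = Q*(7/8 + Q))
s/((-18470 - 12767) + G(92)) = 27313/((-18470 - 12767) + (1/8)*92*(7 + 8*92)) = 27313/(-31237 + (1/8)*92*(7 + 736)) = 27313/(-31237 + (1/8)*92*743) = 27313/(-31237 + 17089/2) = 27313/(-45385/2) = 27313*(-2/45385) = -54626/45385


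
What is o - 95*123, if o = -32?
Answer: -11717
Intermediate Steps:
o - 95*123 = -32 - 95*123 = -32 - 11685 = -11717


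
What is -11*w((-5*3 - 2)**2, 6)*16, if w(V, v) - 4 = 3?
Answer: -1232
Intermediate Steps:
w(V, v) = 7 (w(V, v) = 4 + 3 = 7)
-11*w((-5*3 - 2)**2, 6)*16 = -11*7*16 = -77*16 = -1232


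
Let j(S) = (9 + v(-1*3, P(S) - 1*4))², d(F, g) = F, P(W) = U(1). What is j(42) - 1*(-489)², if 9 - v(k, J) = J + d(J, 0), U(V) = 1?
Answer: -238545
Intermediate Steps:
P(W) = 1
v(k, J) = 9 - 2*J (v(k, J) = 9 - (J + J) = 9 - 2*J)
j(S) = 576 (j(S) = (9 + (9 - 2*(1 - 1*4)))² = (9 + (9 - 2*(1 - 4)))² = (9 + (9 - 2*(-3)))² = (9 + (9 + 6))² = (9 + 15)² = 24² = 576)
j(42) - 1*(-489)² = 576 - 1*(-489)² = 576 - 1*239121 = 576 - 239121 = -238545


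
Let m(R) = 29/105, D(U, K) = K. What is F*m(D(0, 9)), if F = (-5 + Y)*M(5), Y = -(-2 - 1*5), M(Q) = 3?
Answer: 58/35 ≈ 1.6571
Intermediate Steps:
m(R) = 29/105 (m(R) = 29*(1/105) = 29/105)
Y = 7 (Y = -(-2 - 5) = -1*(-7) = 7)
F = 6 (F = (-5 + 7)*3 = 2*3 = 6)
F*m(D(0, 9)) = 6*(29/105) = 58/35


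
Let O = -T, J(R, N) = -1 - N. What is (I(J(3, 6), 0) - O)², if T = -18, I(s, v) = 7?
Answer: 121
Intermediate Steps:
O = 18 (O = -1*(-18) = 18)
(I(J(3, 6), 0) - O)² = (7 - 1*18)² = (7 - 18)² = (-11)² = 121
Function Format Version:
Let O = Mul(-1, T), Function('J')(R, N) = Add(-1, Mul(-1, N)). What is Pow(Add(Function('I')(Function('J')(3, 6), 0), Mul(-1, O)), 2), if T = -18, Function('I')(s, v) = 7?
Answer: 121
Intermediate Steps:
O = 18 (O = Mul(-1, -18) = 18)
Pow(Add(Function('I')(Function('J')(3, 6), 0), Mul(-1, O)), 2) = Pow(Add(7, Mul(-1, 18)), 2) = Pow(Add(7, -18), 2) = Pow(-11, 2) = 121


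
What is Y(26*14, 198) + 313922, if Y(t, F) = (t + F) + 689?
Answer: 315173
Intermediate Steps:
Y(t, F) = 689 + F + t (Y(t, F) = (F + t) + 689 = 689 + F + t)
Y(26*14, 198) + 313922 = (689 + 198 + 26*14) + 313922 = (689 + 198 + 364) + 313922 = 1251 + 313922 = 315173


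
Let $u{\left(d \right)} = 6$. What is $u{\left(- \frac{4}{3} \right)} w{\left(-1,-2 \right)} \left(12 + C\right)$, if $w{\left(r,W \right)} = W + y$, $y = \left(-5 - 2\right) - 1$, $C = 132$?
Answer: $-8640$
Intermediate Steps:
$y = -8$ ($y = \left(-5 - 2\right) - 1 = -7 - 1 = -8$)
$w{\left(r,W \right)} = -8 + W$ ($w{\left(r,W \right)} = W - 8 = -8 + W$)
$u{\left(- \frac{4}{3} \right)} w{\left(-1,-2 \right)} \left(12 + C\right) = 6 \left(-8 - 2\right) \left(12 + 132\right) = 6 \left(-10\right) 144 = \left(-60\right) 144 = -8640$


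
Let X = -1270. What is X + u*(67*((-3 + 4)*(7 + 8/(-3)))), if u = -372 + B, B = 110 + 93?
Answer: -151009/3 ≈ -50336.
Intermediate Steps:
B = 203
u = -169 (u = -372 + 203 = -169)
X + u*(67*((-3 + 4)*(7 + 8/(-3)))) = -1270 - 11323*(-3 + 4)*(7 + 8/(-3)) = -1270 - 11323*1*(7 + 8*(-⅓)) = -1270 - 11323*1*(7 - 8/3) = -1270 - 11323*1*(13/3) = -1270 - 11323*13/3 = -1270 - 169*871/3 = -1270 - 147199/3 = -151009/3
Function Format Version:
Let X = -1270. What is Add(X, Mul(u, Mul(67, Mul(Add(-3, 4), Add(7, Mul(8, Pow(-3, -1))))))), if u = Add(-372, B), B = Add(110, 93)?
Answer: Rational(-151009, 3) ≈ -50336.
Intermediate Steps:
B = 203
u = -169 (u = Add(-372, 203) = -169)
Add(X, Mul(u, Mul(67, Mul(Add(-3, 4), Add(7, Mul(8, Pow(-3, -1))))))) = Add(-1270, Mul(-169, Mul(67, Mul(Add(-3, 4), Add(7, Mul(8, Pow(-3, -1))))))) = Add(-1270, Mul(-169, Mul(67, Mul(1, Add(7, Mul(8, Rational(-1, 3))))))) = Add(-1270, Mul(-169, Mul(67, Mul(1, Add(7, Rational(-8, 3)))))) = Add(-1270, Mul(-169, Mul(67, Mul(1, Rational(13, 3))))) = Add(-1270, Mul(-169, Mul(67, Rational(13, 3)))) = Add(-1270, Mul(-169, Rational(871, 3))) = Add(-1270, Rational(-147199, 3)) = Rational(-151009, 3)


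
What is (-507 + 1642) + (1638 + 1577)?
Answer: 4350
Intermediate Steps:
(-507 + 1642) + (1638 + 1577) = 1135 + 3215 = 4350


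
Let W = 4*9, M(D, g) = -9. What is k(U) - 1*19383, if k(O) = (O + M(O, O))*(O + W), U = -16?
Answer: -19883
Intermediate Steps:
W = 36
k(O) = (-9 + O)*(36 + O) (k(O) = (O - 9)*(O + 36) = (-9 + O)*(36 + O))
k(U) - 1*19383 = (-324 + (-16)**2 + 27*(-16)) - 1*19383 = (-324 + 256 - 432) - 19383 = -500 - 19383 = -19883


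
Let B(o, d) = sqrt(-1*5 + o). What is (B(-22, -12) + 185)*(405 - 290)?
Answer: 21275 + 345*I*sqrt(3) ≈ 21275.0 + 597.56*I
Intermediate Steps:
B(o, d) = sqrt(-5 + o)
(B(-22, -12) + 185)*(405 - 290) = (sqrt(-5 - 22) + 185)*(405 - 290) = (sqrt(-27) + 185)*115 = (3*I*sqrt(3) + 185)*115 = (185 + 3*I*sqrt(3))*115 = 21275 + 345*I*sqrt(3)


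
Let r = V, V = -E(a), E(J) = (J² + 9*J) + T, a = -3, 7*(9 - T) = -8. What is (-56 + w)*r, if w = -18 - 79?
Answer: -8415/7 ≈ -1202.1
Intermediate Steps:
T = 71/7 (T = 9 - ⅐*(-8) = 9 + 8/7 = 71/7 ≈ 10.143)
w = -97
E(J) = 71/7 + J² + 9*J (E(J) = (J² + 9*J) + 71/7 = 71/7 + J² + 9*J)
V = 55/7 (V = -(71/7 + (-3)² + 9*(-3)) = -(71/7 + 9 - 27) = -1*(-55/7) = 55/7 ≈ 7.8571)
r = 55/7 ≈ 7.8571
(-56 + w)*r = (-56 - 97)*(55/7) = -153*55/7 = -8415/7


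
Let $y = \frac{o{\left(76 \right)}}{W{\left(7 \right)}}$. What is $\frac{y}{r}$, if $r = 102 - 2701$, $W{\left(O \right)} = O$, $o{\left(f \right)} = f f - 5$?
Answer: $- \frac{5771}{18193} \approx -0.31721$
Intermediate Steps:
$o{\left(f \right)} = -5 + f^{2}$ ($o{\left(f \right)} = f^{2} - 5 = -5 + f^{2}$)
$r = -2599$ ($r = 102 - 2701 = -2599$)
$y = \frac{5771}{7}$ ($y = \frac{-5 + 76^{2}}{7} = \left(-5 + 5776\right) \frac{1}{7} = 5771 \cdot \frac{1}{7} = \frac{5771}{7} \approx 824.43$)
$\frac{y}{r} = \frac{5771}{7 \left(-2599\right)} = \frac{5771}{7} \left(- \frac{1}{2599}\right) = - \frac{5771}{18193}$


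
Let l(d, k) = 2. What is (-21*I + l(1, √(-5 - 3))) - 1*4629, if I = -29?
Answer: -4018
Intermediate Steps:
(-21*I + l(1, √(-5 - 3))) - 1*4629 = (-21*(-29) + 2) - 1*4629 = (609 + 2) - 4629 = 611 - 4629 = -4018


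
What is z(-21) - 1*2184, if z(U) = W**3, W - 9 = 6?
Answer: 1191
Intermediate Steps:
W = 15 (W = 9 + 6 = 15)
z(U) = 3375 (z(U) = 15**3 = 3375)
z(-21) - 1*2184 = 3375 - 1*2184 = 3375 - 2184 = 1191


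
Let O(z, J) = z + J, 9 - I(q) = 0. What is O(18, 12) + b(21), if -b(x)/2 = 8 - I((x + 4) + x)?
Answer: 32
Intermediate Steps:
I(q) = 9 (I(q) = 9 - 1*0 = 9 + 0 = 9)
O(z, J) = J + z
b(x) = 2 (b(x) = -2*(8 - 1*9) = -2*(8 - 9) = -2*(-1) = 2)
O(18, 12) + b(21) = (12 + 18) + 2 = 30 + 2 = 32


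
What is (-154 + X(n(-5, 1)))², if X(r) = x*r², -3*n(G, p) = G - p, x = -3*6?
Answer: 51076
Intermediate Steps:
x = -18
n(G, p) = -G/3 + p/3 (n(G, p) = -(G - p)/3 = -G/3 + p/3)
X(r) = -18*r²
(-154 + X(n(-5, 1)))² = (-154 - 18*(-⅓*(-5) + (⅓)*1)²)² = (-154 - 18*(5/3 + ⅓)²)² = (-154 - 18*2²)² = (-154 - 18*4)² = (-154 - 72)² = (-226)² = 51076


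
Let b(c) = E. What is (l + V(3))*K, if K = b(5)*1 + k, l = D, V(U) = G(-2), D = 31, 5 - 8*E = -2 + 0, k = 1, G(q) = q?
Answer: 435/8 ≈ 54.375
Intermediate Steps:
E = 7/8 (E = 5/8 - (-2 + 0)/8 = 5/8 - 1/8*(-2) = 5/8 + 1/4 = 7/8 ≈ 0.87500)
V(U) = -2
l = 31
b(c) = 7/8
K = 15/8 (K = (7/8)*1 + 1 = 7/8 + 1 = 15/8 ≈ 1.8750)
(l + V(3))*K = (31 - 2)*(15/8) = 29*(15/8) = 435/8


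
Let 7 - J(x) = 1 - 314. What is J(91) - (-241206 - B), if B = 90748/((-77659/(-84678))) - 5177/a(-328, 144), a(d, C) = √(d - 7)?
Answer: 26441026778/77659 + 5177*I*√335/335 ≈ 3.4048e+5 + 282.85*I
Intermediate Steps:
J(x) = 320 (J(x) = 7 - (1 - 314) = 7 - 1*(-313) = 7 + 313 = 320)
a(d, C) = √(-7 + d)
B = 7684359144/77659 + 5177*I*√335/335 (B = 90748/((-77659/(-84678))) - 5177/√(-7 - 328) = 90748/((-77659*(-1/84678))) - 5177*(-I*√335/335) = 90748/(77659/84678) - 5177*(-I*√335/335) = 90748*(84678/77659) - (-5177)*I*√335/335 = 7684359144/77659 + 5177*I*√335/335 ≈ 98950.0 + 282.85*I)
J(91) - (-241206 - B) = 320 - (-241206 - (7684359144/77659 + 5177*I*√335/335)) = 320 - (-241206 + (-7684359144/77659 - 5177*I*√335/335)) = 320 - (-26416175898/77659 - 5177*I*√335/335) = 320 + (26416175898/77659 + 5177*I*√335/335) = 26441026778/77659 + 5177*I*√335/335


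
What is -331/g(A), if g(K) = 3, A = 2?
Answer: -331/3 ≈ -110.33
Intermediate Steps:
-331/g(A) = -331/3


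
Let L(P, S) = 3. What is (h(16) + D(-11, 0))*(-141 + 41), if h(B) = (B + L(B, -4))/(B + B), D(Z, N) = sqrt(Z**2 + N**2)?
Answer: -9275/8 ≈ -1159.4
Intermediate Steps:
D(Z, N) = sqrt(N**2 + Z**2)
h(B) = (3 + B)/(2*B) (h(B) = (B + 3)/(B + B) = (3 + B)/((2*B)) = (3 + B)*(1/(2*B)) = (3 + B)/(2*B))
(h(16) + D(-11, 0))*(-141 + 41) = ((1/2)*(3 + 16)/16 + sqrt(0**2 + (-11)**2))*(-141 + 41) = ((1/2)*(1/16)*19 + sqrt(0 + 121))*(-100) = (19/32 + sqrt(121))*(-100) = (19/32 + 11)*(-100) = (371/32)*(-100) = -9275/8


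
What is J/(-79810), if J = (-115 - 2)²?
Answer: -13689/79810 ≈ -0.17152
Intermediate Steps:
J = 13689 (J = (-117)² = 13689)
J/(-79810) = 13689/(-79810) = 13689*(-1/79810) = -13689/79810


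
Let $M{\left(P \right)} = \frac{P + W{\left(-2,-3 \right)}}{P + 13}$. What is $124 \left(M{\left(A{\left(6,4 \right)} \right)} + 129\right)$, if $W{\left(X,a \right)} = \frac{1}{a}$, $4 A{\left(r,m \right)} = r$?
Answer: $\frac{1392520}{87} \approx 16006.0$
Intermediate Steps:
$A{\left(r,m \right)} = \frac{r}{4}$
$M{\left(P \right)} = \frac{- \frac{1}{3} + P}{13 + P}$ ($M{\left(P \right)} = \frac{P + \frac{1}{-3}}{P + 13} = \frac{P - \frac{1}{3}}{13 + P} = \frac{- \frac{1}{3} + P}{13 + P}$)
$124 \left(M{\left(A{\left(6,4 \right)} \right)} + 129\right) = 124 \left(\frac{- \frac{1}{3} + \frac{1}{4} \cdot 6}{13 + \frac{1}{4} \cdot 6} + 129\right) = 124 \left(\frac{- \frac{1}{3} + \frac{3}{2}}{13 + \frac{3}{2}} + 129\right) = 124 \left(\frac{1}{\frac{29}{2}} \cdot \frac{7}{6} + 129\right) = 124 \left(\frac{2}{29} \cdot \frac{7}{6} + 129\right) = 124 \left(\frac{7}{87} + 129\right) = 124 \cdot \frac{11230}{87} = \frac{1392520}{87}$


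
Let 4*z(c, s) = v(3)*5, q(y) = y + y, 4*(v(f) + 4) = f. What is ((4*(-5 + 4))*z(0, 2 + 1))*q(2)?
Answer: 65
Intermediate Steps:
v(f) = -4 + f/4
q(y) = 2*y
z(c, s) = -65/16 (z(c, s) = ((-4 + (¼)*3)*5)/4 = ((-4 + ¾)*5)/4 = (-13/4*5)/4 = (¼)*(-65/4) = -65/16)
((4*(-5 + 4))*z(0, 2 + 1))*q(2) = ((4*(-5 + 4))*(-65/16))*(2*2) = ((4*(-1))*(-65/16))*4 = -4*(-65/16)*4 = (65/4)*4 = 65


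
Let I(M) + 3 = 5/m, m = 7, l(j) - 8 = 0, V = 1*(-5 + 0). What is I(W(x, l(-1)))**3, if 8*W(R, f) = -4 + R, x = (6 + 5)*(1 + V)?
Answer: -4096/343 ≈ -11.942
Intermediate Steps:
V = -5 (V = 1*(-5) = -5)
l(j) = 8 (l(j) = 8 + 0 = 8)
x = -44 (x = (6 + 5)*(1 - 5) = 11*(-4) = -44)
W(R, f) = -1/2 + R/8 (W(R, f) = (-4 + R)/8 = -1/2 + R/8)
I(M) = -16/7 (I(M) = -3 + 5/7 = -16/7)
I(W(x, l(-1)))**3 = (-16/7)**3 = -4096/343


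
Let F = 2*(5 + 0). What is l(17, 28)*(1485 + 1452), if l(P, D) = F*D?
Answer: 822360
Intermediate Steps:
F = 10 (F = 2*5 = 10)
l(P, D) = 10*D
l(17, 28)*(1485 + 1452) = (10*28)*(1485 + 1452) = 280*2937 = 822360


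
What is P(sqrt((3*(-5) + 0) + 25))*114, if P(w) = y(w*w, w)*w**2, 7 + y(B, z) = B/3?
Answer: -4180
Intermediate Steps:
y(B, z) = -7 + B/3
P(w) = w**2*(-7 + w**2/3) (P(w) = (-7 + (w*w)/3)*w**2 = (-7 + w**2/3)*w**2 = w**2*(-7 + w**2/3))
P(sqrt((3*(-5) + 0) + 25))*114 = ((sqrt((3*(-5) + 0) + 25))**2*(-21 + (sqrt((3*(-5) + 0) + 25))**2)/3)*114 = ((sqrt((-15 + 0) + 25))**2*(-21 + (sqrt((-15 + 0) + 25))**2)/3)*114 = ((sqrt(-15 + 25))**2*(-21 + (sqrt(-15 + 25))**2)/3)*114 = ((sqrt(10))**2*(-21 + (sqrt(10))**2)/3)*114 = ((1/3)*10*(-21 + 10))*114 = ((1/3)*10*(-11))*114 = -110/3*114 = -4180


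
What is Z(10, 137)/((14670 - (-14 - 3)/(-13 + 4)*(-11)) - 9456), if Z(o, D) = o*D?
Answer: 12330/47113 ≈ 0.26171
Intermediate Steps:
Z(o, D) = D*o
Z(10, 137)/((14670 - (-14 - 3)/(-13 + 4)*(-11)) - 9456) = (137*10)/((14670 - (-14 - 3)/(-13 + 4)*(-11)) - 9456) = 1370/((14670 - (-17)/(-9)*(-11)) - 9456) = 1370/((14670 - (-17)*(-1)/9*(-11)) - 9456) = 1370/((14670 - 1*17/9*(-11)) - 9456) = 1370/((14670 - 17/9*(-11)) - 9456) = 1370/((14670 + 187/9) - 9456) = 1370/(132217/9 - 9456) = 1370/(47113/9) = 1370*(9/47113) = 12330/47113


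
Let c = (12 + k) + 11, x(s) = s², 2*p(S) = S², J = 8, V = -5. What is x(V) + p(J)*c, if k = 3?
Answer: 857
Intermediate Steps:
p(S) = S²/2
c = 26 (c = (12 + 3) + 11 = 15 + 11 = 26)
x(V) + p(J)*c = (-5)² + ((½)*8²)*26 = 25 + ((½)*64)*26 = 25 + 32*26 = 25 + 832 = 857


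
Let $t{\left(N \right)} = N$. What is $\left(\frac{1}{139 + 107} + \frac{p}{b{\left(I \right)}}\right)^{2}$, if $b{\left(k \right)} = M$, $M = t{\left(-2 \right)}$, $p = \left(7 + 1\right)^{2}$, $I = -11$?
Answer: $\frac{61952641}{60516} \approx 1023.7$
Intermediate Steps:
$p = 64$ ($p = 8^{2} = 64$)
$M = -2$
$b{\left(k \right)} = -2$
$\left(\frac{1}{139 + 107} + \frac{p}{b{\left(I \right)}}\right)^{2} = \left(\frac{1}{139 + 107} + \frac{64}{-2}\right)^{2} = \left(\frac{1}{246} + 64 \left(- \frac{1}{2}\right)\right)^{2} = \left(\frac{1}{246} - 32\right)^{2} = \left(- \frac{7871}{246}\right)^{2} = \frac{61952641}{60516}$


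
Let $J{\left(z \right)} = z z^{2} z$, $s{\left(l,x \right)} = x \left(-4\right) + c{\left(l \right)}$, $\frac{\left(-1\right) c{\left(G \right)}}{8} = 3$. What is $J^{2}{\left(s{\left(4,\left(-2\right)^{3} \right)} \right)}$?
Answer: $16777216$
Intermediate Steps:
$c{\left(G \right)} = -24$ ($c{\left(G \right)} = \left(-8\right) 3 = -24$)
$s{\left(l,x \right)} = -24 - 4 x$ ($s{\left(l,x \right)} = x \left(-4\right) - 24 = - 4 x - 24 = -24 - 4 x$)
$J{\left(z \right)} = z^{4}$ ($J{\left(z \right)} = z^{3} z = z^{4}$)
$J^{2}{\left(s{\left(4,\left(-2\right)^{3} \right)} \right)} = \left(\left(-24 - 4 \left(-2\right)^{3}\right)^{4}\right)^{2} = \left(\left(-24 - -32\right)^{4}\right)^{2} = \left(\left(-24 + 32\right)^{4}\right)^{2} = \left(8^{4}\right)^{2} = 4096^{2} = 16777216$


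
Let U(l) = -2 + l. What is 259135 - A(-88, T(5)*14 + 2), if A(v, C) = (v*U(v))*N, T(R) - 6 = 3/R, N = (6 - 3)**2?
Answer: 187855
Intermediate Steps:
N = 9 (N = 3**2 = 9)
T(R) = 6 + 3/R
A(v, C) = 9*v*(-2 + v) (A(v, C) = (v*(-2 + v))*9 = 9*v*(-2 + v))
259135 - A(-88, T(5)*14 + 2) = 259135 - 9*(-88)*(-2 - 88) = 259135 - 9*(-88)*(-90) = 259135 - 1*71280 = 259135 - 71280 = 187855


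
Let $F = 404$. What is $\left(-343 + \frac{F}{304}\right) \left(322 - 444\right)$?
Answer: $\frac{1583987}{38} \approx 41684.0$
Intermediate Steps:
$\left(-343 + \frac{F}{304}\right) \left(322 - 444\right) = \left(-343 + \frac{404}{304}\right) \left(322 - 444\right) = \left(-343 + 404 \cdot \frac{1}{304}\right) \left(-122\right) = \left(-343 + \frac{101}{76}\right) \left(-122\right) = \left(- \frac{25967}{76}\right) \left(-122\right) = \frac{1583987}{38}$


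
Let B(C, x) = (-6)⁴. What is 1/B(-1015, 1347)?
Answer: 1/1296 ≈ 0.00077160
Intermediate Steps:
B(C, x) = 1296
1/B(-1015, 1347) = 1/1296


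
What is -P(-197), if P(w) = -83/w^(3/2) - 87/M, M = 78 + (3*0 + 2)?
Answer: 87/80 + 83*I*√197/38809 ≈ 1.0875 + 0.030018*I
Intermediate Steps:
M = 80 (M = 78 + (0 + 2) = 78 + 2 = 80)
P(w) = -87/80 - 83/w^(3/2) (P(w) = -83/w^(3/2) - 87/80 = -87/80 - 83/w^(3/2))
-P(-197) = -(-87/80 - 83*I*√197/38809) = 87/80 + 83*I*√197/38809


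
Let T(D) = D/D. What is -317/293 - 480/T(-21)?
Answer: -140957/293 ≈ -481.08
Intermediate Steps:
T(D) = 1
-317/293 - 480/T(-21) = -317/293 - 480/1 = -317*1/293 - 480*1 = -317/293 - 480 = -140957/293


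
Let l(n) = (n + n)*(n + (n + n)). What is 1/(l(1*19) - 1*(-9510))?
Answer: 1/11676 ≈ 8.5646e-5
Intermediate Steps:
l(n) = 6*n**2 (l(n) = (2*n)*(n + 2*n) = (2*n)*(3*n) = 6*n**2)
1/(l(1*19) - 1*(-9510)) = 1/(6*(1*19)**2 - 1*(-9510)) = 1/(6*19**2 + 9510) = 1/(6*361 + 9510) = 1/(2166 + 9510) = 1/11676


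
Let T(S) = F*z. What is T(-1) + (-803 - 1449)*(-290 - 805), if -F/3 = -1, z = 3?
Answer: 2465949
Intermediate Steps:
F = 3 (F = -3*(-1) = 3)
T(S) = 9 (T(S) = 3*3 = 9)
T(-1) + (-803 - 1449)*(-290 - 805) = 9 + (-803 - 1449)*(-290 - 805) = 9 - 2252*(-1095) = 9 + 2465940 = 2465949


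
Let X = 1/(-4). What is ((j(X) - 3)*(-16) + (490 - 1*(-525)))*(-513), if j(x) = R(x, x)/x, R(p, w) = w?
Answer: -537111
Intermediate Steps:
X = -1/4 ≈ -0.25000
j(x) = 1 (j(x) = x/x = 1)
((j(X) - 3)*(-16) + (490 - 1*(-525)))*(-513) = ((1 - 3)*(-16) + (490 - 1*(-525)))*(-513) = (-2*(-16) + (490 + 525))*(-513) = (32 + 1015)*(-513) = 1047*(-513) = -537111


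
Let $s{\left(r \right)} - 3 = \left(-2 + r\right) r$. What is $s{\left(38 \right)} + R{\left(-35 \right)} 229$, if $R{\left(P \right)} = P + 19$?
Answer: $-2293$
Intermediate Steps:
$R{\left(P \right)} = 19 + P$
$s{\left(r \right)} = 3 + r \left(-2 + r\right)$ ($s{\left(r \right)} = 3 + \left(-2 + r\right) r = 3 + r \left(-2 + r\right)$)
$s{\left(38 \right)} + R{\left(-35 \right)} 229 = \left(3 + 38^{2} - 76\right) + \left(19 - 35\right) 229 = \left(3 + 1444 - 76\right) - 3664 = 1371 - 3664 = -2293$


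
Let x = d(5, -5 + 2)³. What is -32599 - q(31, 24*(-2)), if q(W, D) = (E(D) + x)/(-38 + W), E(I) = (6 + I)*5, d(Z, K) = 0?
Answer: -32629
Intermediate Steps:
E(I) = 30 + 5*I
x = 0 (x = 0³ = 0)
q(W, D) = (30 + 5*D)/(-38 + W) (q(W, D) = ((30 + 5*D) + 0)/(-38 + W) = (30 + 5*D)/(-38 + W))
-32599 - q(31, 24*(-2)) = -32599 - 5*(6 + 24*(-2))/(-38 + 31) = -32599 - 5*(6 - 48)/(-7) = -32599 - 5*(-1)*(-42)/7 = -32599 - 1*30 = -32599 - 30 = -32629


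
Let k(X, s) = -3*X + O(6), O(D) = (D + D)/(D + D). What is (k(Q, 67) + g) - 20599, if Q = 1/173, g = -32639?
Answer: -9210004/173 ≈ -53237.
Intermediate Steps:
O(D) = 1 (O(D) = (2*D)/((2*D)) = (2*D)*(1/(2*D)) = 1)
Q = 1/173 ≈ 0.0057803
k(X, s) = 1 - 3*X (k(X, s) = -3*X + 1 = 1 - 3*X)
(k(Q, 67) + g) - 20599 = ((1 - 3*1/173) - 32639) - 20599 = ((1 - 3/173) - 32639) - 20599 = (170/173 - 32639) - 20599 = -5646377/173 - 20599 = -9210004/173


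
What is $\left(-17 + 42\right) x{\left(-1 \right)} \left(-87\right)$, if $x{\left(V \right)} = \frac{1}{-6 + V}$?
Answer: $\frac{2175}{7} \approx 310.71$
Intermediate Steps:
$\left(-17 + 42\right) x{\left(-1 \right)} \left(-87\right) = \frac{-17 + 42}{-6 - 1} \left(-87\right) = \frac{25}{-7} \left(-87\right) = 25 \left(- \frac{1}{7}\right) \left(-87\right) = \left(- \frac{25}{7}\right) \left(-87\right) = \frac{2175}{7}$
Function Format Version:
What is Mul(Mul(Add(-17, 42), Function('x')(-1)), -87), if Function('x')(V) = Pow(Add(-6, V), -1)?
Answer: Rational(2175, 7) ≈ 310.71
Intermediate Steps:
Mul(Mul(Add(-17, 42), Function('x')(-1)), -87) = Mul(Mul(Add(-17, 42), Pow(Add(-6, -1), -1)), -87) = Mul(Mul(25, Pow(-7, -1)), -87) = Mul(Mul(25, Rational(-1, 7)), -87) = Mul(Rational(-25, 7), -87) = Rational(2175, 7)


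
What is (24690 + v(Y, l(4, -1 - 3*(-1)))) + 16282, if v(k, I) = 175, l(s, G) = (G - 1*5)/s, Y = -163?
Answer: 41147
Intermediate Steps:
l(s, G) = (-5 + G)/s (l(s, G) = (G - 5)/s = (-5 + G)/s)
(24690 + v(Y, l(4, -1 - 3*(-1)))) + 16282 = (24690 + 175) + 16282 = 24865 + 16282 = 41147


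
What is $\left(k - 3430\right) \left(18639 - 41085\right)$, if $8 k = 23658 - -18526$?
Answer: $-41367978$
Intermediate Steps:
$k = 5273$ ($k = \frac{23658 - -18526}{8} = \frac{23658 + 18526}{8} = \frac{1}{8} \cdot 42184 = 5273$)
$\left(k - 3430\right) \left(18639 - 41085\right) = \left(5273 - 3430\right) \left(18639 - 41085\right) = 1843 \left(-22446\right) = -41367978$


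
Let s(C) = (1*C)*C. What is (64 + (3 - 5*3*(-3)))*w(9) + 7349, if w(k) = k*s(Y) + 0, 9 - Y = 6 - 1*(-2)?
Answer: 8357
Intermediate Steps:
Y = 1 (Y = 9 - (6 - 1*(-2)) = 9 - (6 + 2) = 9 - 1*8 = 9 - 8 = 1)
s(C) = C**2 (s(C) = C*C = C**2)
w(k) = k (w(k) = k*1**2 + 0 = k*1 + 0 = k + 0 = k)
(64 + (3 - 5*3*(-3)))*w(9) + 7349 = (64 + (3 - 5*3*(-3)))*9 + 7349 = (64 + (3 - 15*(-3)))*9 + 7349 = (64 + (3 + 45))*9 + 7349 = (64 + 48)*9 + 7349 = 112*9 + 7349 = 1008 + 7349 = 8357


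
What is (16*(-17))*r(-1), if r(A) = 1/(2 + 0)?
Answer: -136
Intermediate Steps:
r(A) = ½ (r(A) = 1/2 = ½)
(16*(-17))*r(-1) = (16*(-17))*(½) = -272*½ = -136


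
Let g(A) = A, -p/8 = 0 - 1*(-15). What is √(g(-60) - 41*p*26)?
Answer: 2*√31965 ≈ 357.58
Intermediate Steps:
p = -120 (p = -8*(0 - 1*(-15)) = -8*(0 + 15) = -8*15 = -120)
√(g(-60) - 41*p*26) = √(-60 - 41*(-120)*26) = √(-60 + 4920*26) = √(-60 + 127920) = √127860 = 2*√31965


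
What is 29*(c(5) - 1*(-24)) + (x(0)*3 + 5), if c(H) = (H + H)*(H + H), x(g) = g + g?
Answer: 3601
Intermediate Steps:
x(g) = 2*g
c(H) = 4*H² (c(H) = (2*H)*(2*H) = 4*H²)
29*(c(5) - 1*(-24)) + (x(0)*3 + 5) = 29*(4*5² - 1*(-24)) + ((2*0)*3 + 5) = 29*(4*25 + 24) + (0*3 + 5) = 29*(100 + 24) + (0 + 5) = 29*124 + 5 = 3596 + 5 = 3601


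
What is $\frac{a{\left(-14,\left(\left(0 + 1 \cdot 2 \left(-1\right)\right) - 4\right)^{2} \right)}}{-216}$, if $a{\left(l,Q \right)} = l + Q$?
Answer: $- \frac{11}{108} \approx -0.10185$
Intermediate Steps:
$a{\left(l,Q \right)} = Q + l$
$\frac{a{\left(-14,\left(\left(0 + 1 \cdot 2 \left(-1\right)\right) - 4\right)^{2} \right)}}{-216} = \frac{\left(\left(0 + 1 \cdot 2 \left(-1\right)\right) - 4\right)^{2} - 14}{-216} = \left(\left(\left(0 + 2 \left(-1\right)\right) - 4\right)^{2} - 14\right) \left(- \frac{1}{216}\right) = \left(\left(\left(0 - 2\right) - 4\right)^{2} - 14\right) \left(- \frac{1}{216}\right) = \left(\left(-2 - 4\right)^{2} - 14\right) \left(- \frac{1}{216}\right) = \left(\left(-6\right)^{2} - 14\right) \left(- \frac{1}{216}\right) = \left(36 - 14\right) \left(- \frac{1}{216}\right) = 22 \left(- \frac{1}{216}\right) = - \frac{11}{108}$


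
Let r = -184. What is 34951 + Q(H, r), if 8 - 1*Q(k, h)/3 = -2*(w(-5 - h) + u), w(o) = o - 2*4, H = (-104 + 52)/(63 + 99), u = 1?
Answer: 36007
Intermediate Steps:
H = -26/81 (H = -52/162 = -52*1/162 = -26/81 ≈ -0.32099)
w(o) = -8 + o (w(o) = o - 8 = -8 + o)
Q(k, h) = -48 - 6*h (Q(k, h) = 24 - (-6)*((-8 + (-5 - h)) + 1) = 24 - (-6)*((-13 - h) + 1) = 24 - (-6)*(-12 - h) = 24 - 3*(24 + 2*h) = 24 + (-72 - 6*h) = -48 - 6*h)
34951 + Q(H, r) = 34951 + (-48 - 6*(-184)) = 34951 + (-48 + 1104) = 34951 + 1056 = 36007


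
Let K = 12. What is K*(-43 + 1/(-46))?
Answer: -11874/23 ≈ -516.26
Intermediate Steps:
K*(-43 + 1/(-46)) = 12*(-43 + 1/(-46)) = 12*(-43 - 1/46) = 12*(-1979/46) = -11874/23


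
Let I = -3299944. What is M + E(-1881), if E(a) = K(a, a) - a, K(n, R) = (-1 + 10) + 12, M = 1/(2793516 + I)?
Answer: 963226055/506428 ≈ 1902.0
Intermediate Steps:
M = -1/506428 (M = 1/(2793516 - 3299944) = 1/(-506428) = -1/506428 ≈ -1.9746e-6)
K(n, R) = 21 (K(n, R) = 9 + 12 = 21)
E(a) = 21 - a
M + E(-1881) = -1/506428 + (21 - 1*(-1881)) = -1/506428 + (21 + 1881) = -1/506428 + 1902 = 963226055/506428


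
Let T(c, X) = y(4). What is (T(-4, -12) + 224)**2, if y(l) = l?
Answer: 51984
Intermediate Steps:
T(c, X) = 4
(T(-4, -12) + 224)**2 = (4 + 224)**2 = 228**2 = 51984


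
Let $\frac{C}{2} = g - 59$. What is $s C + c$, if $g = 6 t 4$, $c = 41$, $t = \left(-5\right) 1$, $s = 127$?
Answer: $-45425$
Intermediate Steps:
$t = -5$
$g = -120$ ($g = 6 \left(-5\right) 4 = \left(-30\right) 4 = -120$)
$C = -358$ ($C = 2 \left(-120 - 59\right) = 2 \left(-179\right) = -358$)
$s C + c = 127 \left(-358\right) + 41 = -45466 + 41 = -45425$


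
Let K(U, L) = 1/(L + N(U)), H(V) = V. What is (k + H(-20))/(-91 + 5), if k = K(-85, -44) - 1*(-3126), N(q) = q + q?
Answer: -664683/18404 ≈ -36.116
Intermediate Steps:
N(q) = 2*q
K(U, L) = 1/(L + 2*U)
k = 668963/214 (k = 1/(-44 + 2*(-85)) - 1*(-3126) = 1/(-44 - 170) + 3126 = 1/(-214) + 3126 = -1/214 + 3126 = 668963/214 ≈ 3126.0)
(k + H(-20))/(-91 + 5) = (668963/214 - 20)/(-91 + 5) = (664683/214)/(-86) = (664683/214)*(-1/86) = -664683/18404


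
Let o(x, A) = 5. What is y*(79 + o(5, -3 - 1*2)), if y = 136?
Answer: 11424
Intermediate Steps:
y*(79 + o(5, -3 - 1*2)) = 136*(79 + 5) = 136*84 = 11424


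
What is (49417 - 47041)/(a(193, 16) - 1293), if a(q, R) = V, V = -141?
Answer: -396/239 ≈ -1.6569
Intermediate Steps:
a(q, R) = -141
(49417 - 47041)/(a(193, 16) - 1293) = (49417 - 47041)/(-141 - 1293) = 2376/(-1434) = 2376*(-1/1434) = -396/239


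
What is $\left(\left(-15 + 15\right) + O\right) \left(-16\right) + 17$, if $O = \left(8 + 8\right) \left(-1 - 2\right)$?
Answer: $785$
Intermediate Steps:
$O = -48$ ($O = 16 \left(-3\right) = -48$)
$\left(\left(-15 + 15\right) + O\right) \left(-16\right) + 17 = \left(\left(-15 + 15\right) - 48\right) \left(-16\right) + 17 = \left(0 - 48\right) \left(-16\right) + 17 = \left(-48\right) \left(-16\right) + 17 = 768 + 17 = 785$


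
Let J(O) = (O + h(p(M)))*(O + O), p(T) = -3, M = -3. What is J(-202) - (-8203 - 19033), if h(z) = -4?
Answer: 110460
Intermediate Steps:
J(O) = 2*O*(-4 + O) (J(O) = (O - 4)*(O + O) = (-4 + O)*(2*O) = 2*O*(-4 + O))
J(-202) - (-8203 - 19033) = 2*(-202)*(-4 - 202) - (-8203 - 19033) = 2*(-202)*(-206) - 1*(-27236) = 83224 + 27236 = 110460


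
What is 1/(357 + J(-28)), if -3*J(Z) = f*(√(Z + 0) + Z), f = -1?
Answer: 447/155411 - 6*I*√7/1087877 ≈ 0.0028762 - 1.4592e-5*I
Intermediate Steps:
J(Z) = Z/3 + √Z/3 (J(Z) = -(-1)*(√(Z + 0) + Z)/3 = -(-1)*(√Z + Z)/3 = -(-1)*(Z + √Z)/3 = -(-Z - √Z)/3 = Z/3 + √Z/3)
1/(357 + J(-28)) = 1/(357 + ((⅓)*(-28) + √(-28)/3)) = 1/(357 + (-28/3 + (2*I*√7)/3)) = 1/(357 + (-28/3 + 2*I*√7/3)) = 1/(1043/3 + 2*I*√7/3)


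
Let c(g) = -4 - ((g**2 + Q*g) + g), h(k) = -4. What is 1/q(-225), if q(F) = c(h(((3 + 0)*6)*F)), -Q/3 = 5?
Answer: -1/76 ≈ -0.013158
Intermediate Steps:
Q = -15 (Q = -3*5 = -15)
c(g) = -4 - g**2 + 14*g (c(g) = -4 - ((g**2 - 15*g) + g) = -4 - (g**2 - 14*g) = -4 + (-g**2 + 14*g) = -4 - g**2 + 14*g)
q(F) = -76 (q(F) = -4 - 1*(-4)**2 + 14*(-4) = -4 - 1*16 - 56 = -4 - 16 - 56 = -76)
1/q(-225) = 1/(-76) = -1/76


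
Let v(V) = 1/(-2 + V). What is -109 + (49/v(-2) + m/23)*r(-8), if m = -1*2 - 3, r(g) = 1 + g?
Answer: 29084/23 ≈ 1264.5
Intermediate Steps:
m = -5 (m = -2 - 3 = -5)
-109 + (49/v(-2) + m/23)*r(-8) = -109 + (49/(1/(-2 - 2)) - 5/23)*(1 - 8) = -109 + (49/(1/(-4)) - 5*1/23)*(-7) = -109 + (49/(-¼) - 5/23)*(-7) = -109 + (49*(-4) - 5/23)*(-7) = -109 + (-196 - 5/23)*(-7) = -109 - 4513/23*(-7) = -109 + 31591/23 = 29084/23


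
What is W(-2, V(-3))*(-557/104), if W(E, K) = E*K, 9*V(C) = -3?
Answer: -557/156 ≈ -3.5705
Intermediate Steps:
V(C) = -⅓ (V(C) = (⅑)*(-3) = -⅓)
W(-2, V(-3))*(-557/104) = (-2*(-⅓))*(-557/104) = 2*(-557*1/104)/3 = (⅔)*(-557/104) = -557/156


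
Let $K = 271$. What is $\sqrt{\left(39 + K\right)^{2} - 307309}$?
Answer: $i \sqrt{211209} \approx 459.57 i$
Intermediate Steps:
$\sqrt{\left(39 + K\right)^{2} - 307309} = \sqrt{\left(39 + 271\right)^{2} - 307309} = \sqrt{310^{2} - 307309} = \sqrt{96100 - 307309} = \sqrt{-211209} = i \sqrt{211209}$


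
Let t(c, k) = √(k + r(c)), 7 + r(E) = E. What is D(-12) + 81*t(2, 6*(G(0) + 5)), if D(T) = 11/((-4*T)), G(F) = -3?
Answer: 11/48 + 81*√7 ≈ 214.53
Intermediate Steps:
r(E) = -7 + E
D(T) = -11/(4*T) (D(T) = 11*(-1/(4*T)) = -11/(4*T))
t(c, k) = √(-7 + c + k) (t(c, k) = √(k + (-7 + c)) = √(-7 + c + k))
D(-12) + 81*t(2, 6*(G(0) + 5)) = -11/4/(-12) + 81*√(-7 + 2 + 6*(-3 + 5)) = -11/4*(-1/12) + 81*√(-7 + 2 + 6*2) = 11/48 + 81*√(-7 + 2 + 12) = 11/48 + 81*√7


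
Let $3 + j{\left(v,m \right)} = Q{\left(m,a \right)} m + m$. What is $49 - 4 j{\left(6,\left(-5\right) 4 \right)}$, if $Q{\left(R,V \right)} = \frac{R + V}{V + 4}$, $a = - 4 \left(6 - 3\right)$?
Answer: $461$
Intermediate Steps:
$a = -12$ ($a = - 4 \left(6 - 3\right) = \left(-4\right) 3 = -12$)
$Q{\left(R,V \right)} = \frac{R + V}{4 + V}$
$j{\left(v,m \right)} = -3 + m + m \left(\frac{3}{2} - \frac{m}{8}\right)$ ($j{\left(v,m \right)} = -3 + \left(\frac{m - 12}{4 - 12} m + m\right) = -3 + \left(\frac{-12 + m}{-8} m + m\right) = -3 + \left(- \frac{-12 + m}{8} m + m\right) = -3 + \left(\left(\frac{3}{2} - \frac{m}{8}\right) m + m\right) = -3 + \left(m \left(\frac{3}{2} - \frac{m}{8}\right) + m\right) = -3 + \left(m + m \left(\frac{3}{2} - \frac{m}{8}\right)\right) = -3 + m + m \left(\frac{3}{2} - \frac{m}{8}\right)$)
$49 - 4 j{\left(6,\left(-5\right) 4 \right)} = 49 - 4 \left(-3 - \frac{\left(\left(-5\right) 4\right)^{2}}{8} + \frac{5 \left(\left(-5\right) 4\right)}{2}\right) = 49 - 4 \left(-3 - \frac{\left(-20\right)^{2}}{8} + \frac{5}{2} \left(-20\right)\right) = 49 - 4 \left(-3 - 50 - 50\right) = 49 - -412 = 49 + 412 = 461$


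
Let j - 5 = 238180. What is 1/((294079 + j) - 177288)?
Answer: 1/354976 ≈ 2.8171e-6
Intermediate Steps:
j = 238185 (j = 5 + 238180 = 238185)
1/((294079 + j) - 177288) = 1/((294079 + 238185) - 177288) = 1/(532264 - 177288) = 1/354976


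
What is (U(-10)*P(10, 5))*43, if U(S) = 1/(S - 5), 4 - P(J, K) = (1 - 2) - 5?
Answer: -86/3 ≈ -28.667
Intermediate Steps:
P(J, K) = 10 (P(J, K) = 4 - ((1 - 2) - 5) = 4 - (-1 - 5) = 4 - 1*(-6) = 4 + 6 = 10)
U(S) = 1/(-5 + S)
(U(-10)*P(10, 5))*43 = (10/(-5 - 10))*43 = (10/(-15))*43 = -1/15*10*43 = -⅔*43 = -86/3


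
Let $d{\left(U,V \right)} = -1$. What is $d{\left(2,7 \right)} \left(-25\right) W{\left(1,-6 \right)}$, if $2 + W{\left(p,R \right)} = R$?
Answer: $-200$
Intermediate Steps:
$W{\left(p,R \right)} = -2 + R$
$d{\left(2,7 \right)} \left(-25\right) W{\left(1,-6 \right)} = \left(-1\right) \left(-25\right) \left(-2 - 6\right) = 25 \left(-8\right) = -200$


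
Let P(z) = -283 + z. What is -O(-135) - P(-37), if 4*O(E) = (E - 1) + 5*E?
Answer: 2091/4 ≈ 522.75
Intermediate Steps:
O(E) = -¼ + 3*E/2 (O(E) = ((E - 1) + 5*E)/4 = ((-1 + E) + 5*E)/4 = (-1 + 6*E)/4 = -¼ + 3*E/2)
-O(-135) - P(-37) = -(-¼ + (3/2)*(-135)) - (-283 - 37) = -(-¼ - 405/2) - 1*(-320) = -1*(-811/4) + 320 = 811/4 + 320 = 2091/4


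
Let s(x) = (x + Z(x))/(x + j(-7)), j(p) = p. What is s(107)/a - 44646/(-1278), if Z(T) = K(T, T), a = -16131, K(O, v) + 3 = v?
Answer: 4001010719/114530100 ≈ 34.934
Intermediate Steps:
K(O, v) = -3 + v
Z(T) = -3 + T
s(x) = (-3 + 2*x)/(-7 + x) (s(x) = (x + (-3 + x))/(x - 7) = (-3 + 2*x)/(-7 + x))
s(107)/a - 44646/(-1278) = ((-3 + 2*107)/(-7 + 107))/(-16131) - 44646/(-1278) = ((-3 + 214)/100)*(-1/16131) - 44646*(-1/1278) = ((1/100)*211)*(-1/16131) + 7441/213 = (211/100)*(-1/16131) + 7441/213 = -211/1613100 + 7441/213 = 4001010719/114530100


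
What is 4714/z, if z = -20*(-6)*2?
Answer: 2357/120 ≈ 19.642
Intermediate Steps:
z = 240 (z = 120*2 = 240)
4714/z = 4714/240 = 4714*(1/240) = 2357/120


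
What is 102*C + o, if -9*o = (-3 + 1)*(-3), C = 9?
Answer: 2752/3 ≈ 917.33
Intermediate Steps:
o = -⅔ (o = -(-3 + 1)*(-3)/9 = -(-2)*(-3)/9 = -⅑*6 = -⅔ ≈ -0.66667)
102*C + o = 102*9 - ⅔ = 918 - ⅔ = 2752/3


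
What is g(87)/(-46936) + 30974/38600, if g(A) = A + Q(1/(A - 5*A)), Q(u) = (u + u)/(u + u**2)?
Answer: 62909366801/78583771400 ≈ 0.80054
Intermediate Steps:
Q(u) = 2*u/(u + u**2) (Q(u) = (2*u)/(u + u**2) = 2*u/(u + u**2))
g(A) = A + 2/(1 - 1/(4*A)) (g(A) = A + 2/(1 + 1/(A - 5*A)) = A + 2/(1 + 1/(-4*A)) = A + 2/(1 - 1/(4*A)))
g(87)/(-46936) + 30974/38600 = (87*(7 + 4*87)/(-1 + 4*87))/(-46936) + 30974/38600 = (87*(7 + 348)/(-1 + 348))*(-1/46936) + 30974*(1/38600) = (87*355/347)*(-1/46936) + 15487/19300 = (87*(1/347)*355)*(-1/46936) + 15487/19300 = (30885/347)*(-1/46936) + 15487/19300 = -30885/16286792 + 15487/19300 = 62909366801/78583771400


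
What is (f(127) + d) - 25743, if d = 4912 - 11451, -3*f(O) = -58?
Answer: -96788/3 ≈ -32263.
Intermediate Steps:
f(O) = 58/3 (f(O) = -⅓*(-58) = 58/3)
d = -6539
(f(127) + d) - 25743 = (58/3 - 6539) - 25743 = -19559/3 - 25743 = -96788/3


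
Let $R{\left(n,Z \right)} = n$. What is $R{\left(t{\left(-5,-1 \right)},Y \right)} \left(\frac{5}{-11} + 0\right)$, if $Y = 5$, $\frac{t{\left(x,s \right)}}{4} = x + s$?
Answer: $\frac{120}{11} \approx 10.909$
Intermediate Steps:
$t{\left(x,s \right)} = 4 s + 4 x$ ($t{\left(x,s \right)} = 4 \left(x + s\right) = 4 \left(s + x\right) = 4 s + 4 x$)
$R{\left(t{\left(-5,-1 \right)},Y \right)} \left(\frac{5}{-11} + 0\right) = \left(4 \left(-1\right) + 4 \left(-5\right)\right) \left(\frac{5}{-11} + 0\right) = \left(-4 - 20\right) \left(5 \left(- \frac{1}{11}\right) + 0\right) = - 24 \left(- \frac{5}{11} + 0\right) = \left(-24\right) \left(- \frac{5}{11}\right) = \frac{120}{11}$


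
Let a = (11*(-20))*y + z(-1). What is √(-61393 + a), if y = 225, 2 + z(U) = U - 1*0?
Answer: 4*I*√6931 ≈ 333.01*I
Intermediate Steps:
z(U) = -2 + U (z(U) = -2 + (U - 1*0) = -2 + (U + 0) = -2 + U)
a = -49503 (a = (11*(-20))*225 + (-2 - 1) = -220*225 - 3 = -49500 - 3 = -49503)
√(-61393 + a) = √(-61393 - 49503) = √(-110896) = 4*I*√6931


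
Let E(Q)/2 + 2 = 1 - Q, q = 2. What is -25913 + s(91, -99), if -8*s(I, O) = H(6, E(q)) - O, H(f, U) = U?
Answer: -207397/8 ≈ -25925.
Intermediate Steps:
E(Q) = -2 - 2*Q (E(Q) = -4 + 2*(1 - Q) = -4 + (2 - 2*Q) = -2 - 2*Q)
s(I, O) = 3/4 + O/8 (s(I, O) = -((-2 - 2*2) - O)/8 = -((-2 - 4) - O)/8 = -(-6 - O)/8 = 3/4 + O/8)
-25913 + s(91, -99) = -25913 + (3/4 + (1/8)*(-99)) = -25913 + (3/4 - 99/8) = -25913 - 93/8 = -207397/8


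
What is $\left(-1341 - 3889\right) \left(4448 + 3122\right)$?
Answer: $-39591100$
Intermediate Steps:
$\left(-1341 - 3889\right) \left(4448 + 3122\right) = \left(-5230\right) 7570 = -39591100$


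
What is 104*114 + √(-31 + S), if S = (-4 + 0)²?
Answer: 11856 + I*√15 ≈ 11856.0 + 3.873*I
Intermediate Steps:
S = 16 (S = (-4)² = 16)
104*114 + √(-31 + S) = 104*114 + √(-31 + 16) = 11856 + √(-15) = 11856 + I*√15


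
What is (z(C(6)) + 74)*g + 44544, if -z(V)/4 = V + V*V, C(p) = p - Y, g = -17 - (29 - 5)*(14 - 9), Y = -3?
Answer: 83726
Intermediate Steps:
g = -137 (g = -17 - 24*5 = -17 - 1*120 = -17 - 120 = -137)
C(p) = 3 + p (C(p) = p - 1*(-3) = p + 3 = 3 + p)
z(V) = -4*V - 4*V² (z(V) = -4*(V + V*V) = -4*(V + V²) = -4*V - 4*V²)
(z(C(6)) + 74)*g + 44544 = (-4*(3 + 6)*(1 + (3 + 6)) + 74)*(-137) + 44544 = (-4*9*(1 + 9) + 74)*(-137) + 44544 = (-4*9*10 + 74)*(-137) + 44544 = (-360 + 74)*(-137) + 44544 = -286*(-137) + 44544 = 39182 + 44544 = 83726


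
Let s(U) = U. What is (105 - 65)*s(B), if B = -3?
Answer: -120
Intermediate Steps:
(105 - 65)*s(B) = (105 - 65)*(-3) = 40*(-3) = -120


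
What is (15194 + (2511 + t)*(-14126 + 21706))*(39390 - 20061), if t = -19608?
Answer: -2504653095714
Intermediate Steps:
(15194 + (2511 + t)*(-14126 + 21706))*(39390 - 20061) = (15194 + (2511 - 19608)*(-14126 + 21706))*(39390 - 20061) = (15194 - 17097*7580)*19329 = (15194 - 129595260)*19329 = -129580066*19329 = -2504653095714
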